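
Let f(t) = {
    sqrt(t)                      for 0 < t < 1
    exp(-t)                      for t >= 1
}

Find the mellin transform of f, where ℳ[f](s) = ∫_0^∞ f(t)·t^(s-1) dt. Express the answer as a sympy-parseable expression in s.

decompose at 1; ℳ[f](s) sums the 2 pieces' integrals
∫ over [0, 1) of sqrt(t)·t^(s-1) joins the sum
on [1, ∞): add ∫ exp(-t)·t^(s-1) dt

((2*s + 1)*uppergamma(s, 1) + 2)/(2*s + 1)
  Re(s) > -1/2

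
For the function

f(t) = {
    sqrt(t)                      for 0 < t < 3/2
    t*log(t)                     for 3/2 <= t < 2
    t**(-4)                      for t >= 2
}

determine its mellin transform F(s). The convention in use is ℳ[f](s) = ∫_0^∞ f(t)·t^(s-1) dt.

treat the 3 regions marked off by 3/2, 2 separately and sum
the [0, 3/2) slice contributes ∫ sqrt(t)·t^(s-1) dt
segment 3/2 to 2 holds t*log(t); add its integral
∫ t**(-4)·t^(s-1) over [2, ∞)

(-32*2**(2*s)*(s - 4)*(2*s + 1) + 3**s*s*(s - 4)*(2*s + 1)*(-24*log(3) + 24*log(2)) + 3**s*(s - 4)*(2*s + 1)*(-24*log(3) + 24*log(2)) + 24*3**s*(s - 4)*(2*s + 1) + 16*3**s*sqrt(6)*(s - 4)*(s**2 + 2*s + 1) + 32*4**s*s*(s - 4)*(2*s + 1)*log(2) + 32*4**s*(s - 4)*(2*s + 1)*log(2) - 4**s*(2*s + 1)*(s**2 + 2*s + 1))/(16*2**s*(s - 4)*(2*s + 1)*(s**2 + 2*s + 1))
  -1/2 < Re(s) < 4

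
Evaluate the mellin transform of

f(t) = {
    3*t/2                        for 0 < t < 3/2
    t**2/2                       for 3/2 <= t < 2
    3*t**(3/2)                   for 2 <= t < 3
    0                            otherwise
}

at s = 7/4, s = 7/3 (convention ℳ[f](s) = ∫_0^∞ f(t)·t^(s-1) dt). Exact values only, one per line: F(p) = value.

the 3 pieces separated at 3/2, 2 each add one integral
∫ over [0, 3/2) of 3*t/2·t^(s-1) joins the sum
on [3/2, 2) integrate f = t**2/2 against the kernel
segment [2, 3) carries 3*t**(3/2); integrate it

F(7/4) = -96*2**(1/4)/13 + 171*2**(1/4)*3**(3/4)/440 + 16*2**(3/4)/15 + 324*3**(1/4)/13
F(7/3) = -144*2**(5/6)/23 + 243*2**(2/3)*3**(1/3)/520 + 24*2**(1/3)/13 + 486*3**(5/6)/23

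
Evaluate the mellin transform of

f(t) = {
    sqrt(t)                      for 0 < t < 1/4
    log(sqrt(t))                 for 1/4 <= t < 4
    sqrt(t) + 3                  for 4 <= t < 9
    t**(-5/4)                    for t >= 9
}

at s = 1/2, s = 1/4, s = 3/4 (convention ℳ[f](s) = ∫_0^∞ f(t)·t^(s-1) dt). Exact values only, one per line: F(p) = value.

F(1/2) = 4*sqrt(3)/27 + 5*log(2) + 33/4
F(1/4) = sqrt(2)*(-330 + sqrt(2) + 108*log(2) + 144*sqrt(6))/18
F(3/4) = sqrt(2)*(-1139 + 30*sqrt(2) + 270*log(2) + 864*sqrt(6))/90

peel off the power substitution: t on [0, 1/2); log(t) on [1/2, 2); t + 3 on [2, 3); …
cuts at 1/4, 4, 9: linearity sums the 4 kernel integrals
over [0, 1/4), the kernel integral of sqrt(t) enters the sum
the [1/4, 4) slice contributes ∫ log(sqrt(t))·t^(s-1) dt
between 4 and 9 the integrand is (sqrt(t) + 3)·t^(s-1)
on [9, ∞): add ∫ t**(-5/4)·t^(s-1) dt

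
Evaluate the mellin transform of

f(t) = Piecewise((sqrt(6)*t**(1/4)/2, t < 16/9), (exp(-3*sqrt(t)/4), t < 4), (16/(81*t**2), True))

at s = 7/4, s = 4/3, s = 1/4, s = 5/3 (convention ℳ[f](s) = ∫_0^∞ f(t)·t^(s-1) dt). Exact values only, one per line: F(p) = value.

reversing the power substitution: sqrt(6)*sqrt(t)/2 on [0, 4/3); exp(-3*t/4) on [4/3, 2); 16/(81*t**4) on [2, ∞)
the common scale on t comes off first: sqrt(t) on [0, 2); exp(-t/2) on [2, 3); t**(-4) on [3, ∞)
the 3 pieces separated at 16/9, 4 each add one integral
on [0, 16/9): add ∫ sqrt(6)*t**(1/4)/2·t^(s-1) dt
segment 16/9 to 4 holds exp(-3*sqrt(t)/4); add its integral
on [4, ∞): add ∫ 16/(81*t**2)·t^(s-1) dt

F(7/4) = -416*sqrt(2)*exp(-3/2)/9 - 160*sqrt(3)*sqrt(pi)*erfc(sqrt(6)/2)/27 + 32*sqrt(2)/81 + 64*sqrt(6)/81 + 160*sqrt(3)*sqrt(pi)*erfc(1)/27 + 1856*sqrt(3)*exp(-1)/81
F(4/3) = -64*6**(1/3)*uppergamma(8/3, 3/2)/27 + 2*2**(2/3)/27 + 128*2**(5/6)*3**(1/3)/171 + 64*6**(1/3)*uppergamma(8/3, 1)/27
F(1/4) = -4*sqrt(3)*sqrt(pi)*erfc(sqrt(6)/2)/3 + 4*sqrt(2)/567 + 4*sqrt(3)*sqrt(pi)*erfc(1)/3 + 4*sqrt(6)/3
F(5/3) = -128*6**(2/3)*uppergamma(10/3, 3/2)/81 + 8*2**(1/3)/27 + 512*2**(1/6)*3**(2/3)/621 + 128*6**(2/3)*uppergamma(10/3, 1)/81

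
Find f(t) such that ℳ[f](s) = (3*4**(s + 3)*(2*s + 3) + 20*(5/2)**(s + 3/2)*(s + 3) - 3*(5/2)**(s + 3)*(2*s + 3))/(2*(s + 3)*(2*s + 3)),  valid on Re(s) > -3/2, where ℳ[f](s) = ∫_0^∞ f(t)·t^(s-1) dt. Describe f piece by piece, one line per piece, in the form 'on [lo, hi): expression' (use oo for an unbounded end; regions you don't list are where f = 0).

treat the 2 regions marked off by 5/2 separately and sum
∫ over [0, 5/2) of 5*t**(3/2)·t^(s-1) joins the sum
[5/2, 4) adds the kernel integral of 3*t**3/2

on [0, 5/2): 5*t**(3/2)
on [5/2, 4): 3*t**3/2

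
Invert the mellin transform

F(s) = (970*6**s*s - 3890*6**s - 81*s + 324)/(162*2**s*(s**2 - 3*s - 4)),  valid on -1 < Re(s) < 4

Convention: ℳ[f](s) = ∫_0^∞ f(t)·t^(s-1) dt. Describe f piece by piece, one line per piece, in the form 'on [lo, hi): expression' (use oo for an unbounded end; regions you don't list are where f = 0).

treat the 3 regions marked off by 1/2, 3 separately and sum
on [0, 1/2): add ∫ t·t^(s-1) dt
segment 1/2 to 3 holds 2*t; add its integral
[3, ∞) adds the kernel integral of t**(-4)

on [0, 1/2): t
on [1/2, 3): 2*t
on [3, oo): t**(-4)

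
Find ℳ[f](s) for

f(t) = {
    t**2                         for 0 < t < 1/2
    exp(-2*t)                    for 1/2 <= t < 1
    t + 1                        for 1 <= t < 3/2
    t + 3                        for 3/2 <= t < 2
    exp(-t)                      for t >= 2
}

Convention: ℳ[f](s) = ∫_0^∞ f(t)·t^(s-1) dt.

(20*2**(2*s)*s*(s + 2) + 12*2**(2*s)*(s + 2) + 4*2**s*s*(s + 1)*(s + 2)*uppergamma(s, 2) - 8*2**s*s*(s + 2) - 4*2**s*(s + 2) - 8*3**s*s*(s + 2) - 8*3**s*(s + 2) + 4*s*(s + 1)*(s + 2)*uppergamma(s, 1) - 4*s*(s + 1)*(s + 2)*uppergamma(s, 2) + s*(s + 1))/(4*2**s*s*(s + 1)*(s + 2))
  Re(s) > -2

cuts at 1/2, 1, 3/2, 2: linearity sums the 5 kernel integrals
segment 0 to 1/2 holds t**2; add its integral
∫ over [1/2, 1) of exp(-2*t)·t^(s-1) joins the sum
[1, 3/2) adds the kernel integral of (t + 1)
for t in [3/2, 2): the term is ∫ (t + 3)·t^(s-1)
on [2, ∞) integrate f = exp(-t) against the kernel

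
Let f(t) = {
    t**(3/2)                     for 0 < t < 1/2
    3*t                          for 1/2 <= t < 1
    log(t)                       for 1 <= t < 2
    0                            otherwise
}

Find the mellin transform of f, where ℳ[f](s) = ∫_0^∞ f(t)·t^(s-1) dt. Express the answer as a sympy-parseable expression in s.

(-2*2**(2*s)*(s + 1)*(2*s + 3) + 6*2**s*s**2*(2*s + 3) + 2*2**s*(s + 1)*(2*s + 3) + 4**s*s*(s + 1)*(2*s + 3)*log(4) + sqrt(2)*s**2*(s + 1) - 3*s**2*(2*s + 3))/(2*2**s*s**2*(s + 1)*(2*s + 3))
  Re(s) > -3/2

cuts at 1/2, 1: linearity sums the 3 kernel integrals
[0, 1/2) adds the kernel integral of t**(3/2)
for t in [1/2, 1): the term is ∫ 3*t·t^(s-1)
between 1 and 2 the integrand is log(t)·t^(s-1)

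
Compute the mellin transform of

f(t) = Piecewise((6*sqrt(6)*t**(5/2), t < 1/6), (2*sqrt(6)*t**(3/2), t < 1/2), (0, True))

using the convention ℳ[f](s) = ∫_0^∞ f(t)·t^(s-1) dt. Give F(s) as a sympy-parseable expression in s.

(3**(s + 3/2)*(4*s + 10)/3 - 2*s/3 - 7/3)/(6**s*(2*s + 3)*(2*s + 5))
  Re(s) > -5/2

remove the shared t-power first: 6*sqrt(6)*t**(3/2) on [0, 1/6); 2*sqrt(6)*sqrt(t) on [1/6, 1/2)
remove the common scale on t first: 3*sqrt(3)*t**(3/2) on [0, 1/3); 2*sqrt(3)*sqrt(t) on [1/3, 1)
undo the common scale on t: t**(3/2) on [0, 1); 2*sqrt(t) on [1, 3)
split f at 1/6: ℳ[f](s) collects 2 kernel integrals
on [0, 1/6): add ∫ 6*sqrt(6)*t**(5/2)·t^(s-1) dt
[1/6, 1/2) adds the kernel integral of 2*sqrt(6)*t**(3/2)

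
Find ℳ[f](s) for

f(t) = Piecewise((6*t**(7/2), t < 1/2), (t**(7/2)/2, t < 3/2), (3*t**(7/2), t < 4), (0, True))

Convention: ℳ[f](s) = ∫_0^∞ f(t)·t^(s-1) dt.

breakpoints 1/2, 3/2: one integral from each of the 3 segments
piece [0, 1/2): integrate 6*t**(7/2) against the kernel
on [1/2, 3/2) integrate f = t**(7/2)/2 against the kernel
segment [3/2, 4) carries 3*t**(7/2); integrate it

(11*2**(-s - 7/2) - 5*(3/2)**(s + 7/2) + 6*4**(s + 7/2))/(2*s + 7)
  Re(s) > -7/2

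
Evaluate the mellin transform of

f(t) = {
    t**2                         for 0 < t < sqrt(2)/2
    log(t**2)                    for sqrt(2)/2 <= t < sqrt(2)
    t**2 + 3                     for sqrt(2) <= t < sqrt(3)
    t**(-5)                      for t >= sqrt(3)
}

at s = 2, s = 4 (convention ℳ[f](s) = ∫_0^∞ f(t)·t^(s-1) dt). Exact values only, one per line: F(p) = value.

invert the power substitution to get t on [0, 1/2); log(t) on [1/2, 2); t + 3 on [2, 3); …
cuts at sqrt(2)/2, sqrt(2), sqrt(3): linearity sums the 4 kernel integrals
piece [0, sqrt(2)/2): integrate t**2 against the kernel
∫ log(t**2)·t^(s-1) over [sqrt(2)/2, sqrt(2))
the [sqrt(2), sqrt(3)) slice contributes ∫ (t**2 + 3)·t^(s-1) dt
for t in [sqrt(3), ∞): the term is ∫ t**(-5)·t^(s-1)

F(2) = sqrt(3)/27 + 5*log(2)/4 + 33/16
F(4) = sqrt(3)/3 + 17*log(2)/16 + 207/32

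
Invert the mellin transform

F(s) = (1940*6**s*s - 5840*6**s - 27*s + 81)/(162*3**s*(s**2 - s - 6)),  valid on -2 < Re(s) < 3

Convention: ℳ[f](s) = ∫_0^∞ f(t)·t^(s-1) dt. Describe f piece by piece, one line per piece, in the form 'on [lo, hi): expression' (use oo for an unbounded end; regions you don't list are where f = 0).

on [0, 1/3): 3*t**2/2
on [1/3, 2): 3*t**2
on [2, oo): 16/(81*t**3)

reversing the shared t-power: 3*t/2 on [0, 1/3); 3*t on [1/3, 2); 16/(81*t**4) on [2, ∞)
peel off the common scale on t: t on [0, 1/2); 2*t on [1/2, 3); t**(-4) on [3, ∞)
summing 3 kernel integrals split by 1/3, 2 yields ℳ[f](s)
over [0, 1/3), the kernel integral of 3*t**2/2 enters the sum
piece [1/3, 2): integrate 3*t**2 against the kernel
on [2, ∞): add ∫ 16/(81*t**3)·t^(s-1) dt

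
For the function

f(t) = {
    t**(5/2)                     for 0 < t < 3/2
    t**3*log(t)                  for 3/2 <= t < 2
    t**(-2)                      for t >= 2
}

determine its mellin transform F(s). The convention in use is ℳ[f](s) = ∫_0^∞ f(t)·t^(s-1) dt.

strip the shared t-power: sqrt(t) on [0, 3/2); t*log(t) on [3/2, 2); t**(-4) on [2, ∞)
breakpoints 3/2, 2: one integral from each of the 3 segments
∫ t**(5/2)·t^(s-1) over [0, 3/2)
segment [3/2, 2) carries t**3*log(t); integrate it
segment 2 to ∞ holds t**(-2); add its integral

(-64*2**(2*s)*(s - 2)*(2*s + 5) - 2*2**(2*s)*(2*s + 5)*(2*s + (s + 2)**2 + 5) + 3**s*(s - 2)*(s + 2)*(2*s + 5)*(-27*log(3) + 27*log(2)) + 3**s*(s - 2)*(2*s + 5)*(-27*log(3) + 27*log(2)) + 27*3**s*(s - 2)*(2*s + 5) + 18*3**s*sqrt(6)*(s - 2)*(2*s + (s + 2)**2 + 5) + 64*4**s*(s - 2)*(s + 2)*(2*s + 5)*log(2) + 64*4**s*(s - 2)*(2*s + 5)*log(2))/(8*2**s*(s - 2)*(2*s + 5)*(2*s + (s + 2)**2 + 5))
  -5/2 < Re(s) < 2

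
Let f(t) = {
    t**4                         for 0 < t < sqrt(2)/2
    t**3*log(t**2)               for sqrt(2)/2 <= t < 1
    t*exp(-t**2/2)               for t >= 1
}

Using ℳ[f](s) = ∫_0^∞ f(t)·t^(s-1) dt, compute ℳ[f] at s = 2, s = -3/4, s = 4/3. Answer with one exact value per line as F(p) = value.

invert the shared t-power to get t**(7/2) on [0, sqrt(2)/2); t**(5/2)*log(t**2) on [sqrt(2)/2, 1); sqrt(t)*exp(-t**2/2) on [1, ∞)
remove the shared t-power first: t**3 on [0, sqrt(2)/2); t**2*log(t**2) on [sqrt(2)/2, 1); exp(-t**2/2) on [1, ∞)
peel off the power substitution: t**(3/2) on [0, 1/2); t*log(t) on [1/2, 1); exp(-t/2) on [1, ∞)
cuts at sqrt(2)/2, 1: linearity sums the 3 kernel integrals
piece [0, sqrt(2)/2): integrate t**4 against the kernel
on [sqrt(2)/2, 1): add ∫ t**3*log(t**2)·t^(s-1) dt
piece [1, ∞): integrate t*exp(-t**2/2) against the kernel

F(2) = -71/1200 + sqrt(2)/100 + sqrt(2)*log(2)/40 + sqrt(2)*sqrt(pi)*erfc(sqrt(2)/2)/2 + exp(-1/2)
F(-3/4) = 2**(7/8)*(-832*2**(1/8) + 162*sqrt(2) + 468*log(2) + 416 + 1053*2**(1/4)*uppergamma(1/8, 1/2))/4212
F(4/3) = 2**(5/6)*(-2304*2**(1/6) + 576 + 507*sqrt(2) + 1248*log(2) + 21632*2**(1/3)*uppergamma(7/6, 1/2))/43264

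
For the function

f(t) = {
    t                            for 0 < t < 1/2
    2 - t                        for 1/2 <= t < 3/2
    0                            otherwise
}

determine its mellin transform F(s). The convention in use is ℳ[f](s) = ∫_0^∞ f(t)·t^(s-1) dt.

(3**s*s + 4*3**s - 2*s - 4)/(2*2**s*s*(s + 1))
  Re(s) > -1

summing 2 kernel integrals split by 1/2 yields ℳ[f](s)
segment [0, 1/2) carries t; integrate it
[1/2, 3/2) adds the kernel integral of (2 - t)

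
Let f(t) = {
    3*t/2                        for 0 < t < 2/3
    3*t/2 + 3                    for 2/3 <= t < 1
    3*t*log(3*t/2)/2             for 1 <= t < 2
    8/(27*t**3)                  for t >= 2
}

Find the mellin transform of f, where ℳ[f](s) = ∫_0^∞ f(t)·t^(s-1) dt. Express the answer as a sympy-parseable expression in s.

the common scale on t comes off first: t on [0, 1); t + 3 on [1, 3/2); t*log(t) on [3/2, 3); …
breakpoints 2/3, 1, 2: one integral from each of the 4 segments
piece [0, 2/3): integrate 3*t/2 against the kernel
segment 2/3 to 1 holds (3*t/2 + 3); add its integral
[1, 2) adds the kernel integral of 3*t*log(3*t/2)/2
∫ 8/(27*t**3)·t^(s-1) over [2, ∞)

(-162*2**s*s*(s - 3)*(s**2 + 2*s + 1) - 162*2**s*(s - 3)*(s**2 + 2*s + 1) - 81*3**s*s**2*(s - 3)*(s + 1)*log(3) + 81*3**s*s**2*(s - 3)*(s + 1)*log(2) - 81*3**s*s*(s - 3)*(s + 1)*log(3) + 81*3**s*s*(s - 3)*(s + 1)*log(2) + 81*3**s*s*(s - 3)*(s + 1) + 243*3**s*s*(s - 3)*(s**2 + 2*s + 1) + 162*3**s*(s - 3)*(s**2 + 2*s + 1) + 162*6**s*s**2*(s - 3)*(s + 1)*log(3) - 162*6**s*s*(s - 3)*(s + 1) + 162*6**s*s*(s - 3)*(s + 1)*log(3) - 2*6**s*s*(s + 1)*(s**2 + 2*s + 1))/(54*3**s*s*(s - 3)*(s + 1)*(s**2 + 2*s + 1))
  -1 < Re(s) < 3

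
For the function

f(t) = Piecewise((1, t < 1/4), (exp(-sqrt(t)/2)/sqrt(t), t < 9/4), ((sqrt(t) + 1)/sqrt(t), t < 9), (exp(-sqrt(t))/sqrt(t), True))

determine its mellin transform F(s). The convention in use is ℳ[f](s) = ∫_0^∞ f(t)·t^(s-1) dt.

undo the shared t-power: t on [0, 1/4); sqrt(t)*exp(-sqrt(t)/2) on [1/4, 9/4); sqrt(t)*(sqrt(t) + 1) on [9/4, 9); …
the power substitution comes off first: t**2 on [0, 1/2); t*exp(-t/2) on [1/2, 3/2); t*(t + 1) on [3/2, 3); …
back out the shared t-power: t on [0, 1/2); exp(-t/2) on [1/2, 3/2); t + 1 on [3/2, 3); …
treat the 4 regions marked off by 1/4, 9/4, 9 separately and sum
on [0, 1/4) integrate f = 1 against the kernel
[1/4, 9/4) adds the kernel integral of exp(-sqrt(t)/2)/sqrt(t)
on [9/4, 9): add ∫ (sqrt(t) + 1)/sqrt(t)·t^(s-1) dt
∫ exp(-sqrt(t))/sqrt(t)·t^(s-1) over [9, ∞)

(16**s*s*(2*s - 1)*uppergamma(2*s - 1, 1/4) - 16**s*s*(2*s - 1)*uppergamma(2*s - 1, 3/4) + 2**(2*s + 1)*s*(2*s - 1)*uppergamma(2*s - 1, 3) + 36**s*(8*s - 4)/3 + 36**s/3 + 9**s*(5 - 10*s)/3 - 2*9**s/3 + 2*s - 1)/(4**s*s*(2*s - 1))
  Re(s) > 0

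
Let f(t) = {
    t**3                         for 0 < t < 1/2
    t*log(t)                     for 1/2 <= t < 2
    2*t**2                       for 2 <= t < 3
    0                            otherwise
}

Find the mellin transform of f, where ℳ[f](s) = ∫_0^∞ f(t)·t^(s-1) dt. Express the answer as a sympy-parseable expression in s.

(-64*2**(2*s)*(s + 1)**2*(s + 3) + 16*2**(2*s)*(s + 1)*(s + 2)*(s + 3)*log(2) - 16*2**(2*s)*(s + 2)*(s + 3) + 144*6**s*(s + 1)**2*(s + 3) + (s + 1)**2*(s + 2) + 4*(s + 1)*(s + 2)*(s + 3)*log(2) + 4*(s + 2)*(s + 3))/(8*2**s*(s + 1)**2*(s + 2)*(s + 3))
  Re(s) > -3

strip the shared t-power: t**2 on [0, 1/2); log(t) on [1/2, 2); 2*t on [2, 3)
summing 3 kernel integrals split by 1/2, 2 yields ℳ[f](s)
segment 0 to 1/2 holds t**3; add its integral
piece [1/2, 2): integrate t*log(t) against the kernel
over [2, 3), the kernel integral of 2*t**2 enters the sum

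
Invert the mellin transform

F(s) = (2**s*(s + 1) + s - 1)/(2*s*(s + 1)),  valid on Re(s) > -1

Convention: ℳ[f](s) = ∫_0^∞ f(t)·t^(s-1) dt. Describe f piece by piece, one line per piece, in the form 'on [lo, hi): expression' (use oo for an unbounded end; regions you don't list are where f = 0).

on [0, 1): t
on [1, 2): 1/2

breakpoints 1: one integral from each of the 2 segments
piece [0, 1): integrate t against the kernel
between 1 and 2 the integrand is 1/2·t^(s-1)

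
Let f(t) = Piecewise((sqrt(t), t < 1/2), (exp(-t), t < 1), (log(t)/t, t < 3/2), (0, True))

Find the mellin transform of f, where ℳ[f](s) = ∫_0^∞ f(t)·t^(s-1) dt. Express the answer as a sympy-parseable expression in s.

cuts at 1/2, 1: linearity sums the 3 kernel integrals
over [0, 1/2), the kernel integral of sqrt(t) enters the sum
segment 1/2 to 1 holds exp(-t); add its integral
∫ over [1, 3/2) of log(t)/t·t^(s-1) joins the sum

(3*2**s*(2*s + 1)*(s**2 - 2*s + 1)*uppergamma(s, 1/2) - 3*2**s*(2*s + 1)*(s**2 - 2*s + 1)*uppergamma(s, 1) + 3*2**s*(2*s + 1) + 3**s*s*(2*s + 1)*(-2*log(2) + 2*log(3)) - 2*3**s*(2*s + 1) + 3**s*(2*s + 1)*(-2*log(3) + 2*log(2)) + 3*sqrt(2)*(s**2 - 2*s + 1))/(3*2**s*(2*s + 1)*(s**2 - 2*s + 1))
  Re(s) > -1/2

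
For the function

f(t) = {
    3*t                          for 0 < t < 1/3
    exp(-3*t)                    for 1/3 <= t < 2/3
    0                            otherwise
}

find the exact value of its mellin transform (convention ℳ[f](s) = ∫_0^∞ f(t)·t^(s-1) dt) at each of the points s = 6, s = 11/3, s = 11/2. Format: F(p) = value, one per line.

F(6) = (-6104 + exp(2) + 2282*E)*exp(-2)/5103
F(11/3) = 3**(1/3)*(-14*uppergamma(11/3, 2) + 3 + 14*uppergamma(11/3, 1))/1134
F(11/2) = sqrt(3)*(-105170*sqrt(2) + (-12285*sqrt(pi)*erfc(sqrt(2)) + 64 + 12285*sqrt(pi)*erfc(1))*exp(2) + 49790*E)*exp(-2)/303264

undo the common scale on t: t on [0, 1); exp(-t) on [1, 2)
cuts at 1/3: linearity sums the 2 kernel integrals
over [0, 1/3), the kernel integral of 3*t enters the sum
∫ exp(-3*t)·t^(s-1) over [1/3, 2/3)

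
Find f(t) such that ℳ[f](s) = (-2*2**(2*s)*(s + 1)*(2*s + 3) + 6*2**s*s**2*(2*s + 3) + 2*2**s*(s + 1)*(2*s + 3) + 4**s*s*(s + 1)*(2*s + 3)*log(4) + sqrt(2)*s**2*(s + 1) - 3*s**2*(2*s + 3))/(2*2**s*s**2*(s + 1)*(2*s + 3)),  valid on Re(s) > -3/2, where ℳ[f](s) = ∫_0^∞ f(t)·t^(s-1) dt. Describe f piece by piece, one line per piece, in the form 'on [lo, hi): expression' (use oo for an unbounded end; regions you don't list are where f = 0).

on [0, 1/2): t**(3/2)
on [1/2, 1): 3*t
on [1, 2): log(t)

treat the 3 regions marked off by 1/2, 1 separately and sum
∫ over [0, 1/2) of t**(3/2)·t^(s-1) joins the sum
on [1/2, 1): add ∫ 3*t·t^(s-1) dt
on [1, 2): add ∫ log(t)·t^(s-1) dt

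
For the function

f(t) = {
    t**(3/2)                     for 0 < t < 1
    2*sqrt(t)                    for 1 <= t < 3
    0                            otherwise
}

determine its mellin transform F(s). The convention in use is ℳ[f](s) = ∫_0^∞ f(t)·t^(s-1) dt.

f breaks at 1 into 2 integrals to sum
the [0, 1) slice contributes ∫ t**(3/2)·t^(s-1) dt
∫ 2*sqrt(t)·t^(s-1) over [1, 3)

(4*sqrt(3)*3**s*(2*s + 3) - 4*s - 10)/((2*s + 1)*(2*s + 3))
  Re(s) > -3/2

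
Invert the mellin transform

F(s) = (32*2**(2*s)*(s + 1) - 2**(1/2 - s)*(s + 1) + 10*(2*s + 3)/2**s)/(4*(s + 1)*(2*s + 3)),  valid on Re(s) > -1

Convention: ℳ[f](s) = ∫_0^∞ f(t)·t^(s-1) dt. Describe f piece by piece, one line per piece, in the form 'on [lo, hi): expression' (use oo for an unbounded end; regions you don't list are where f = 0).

on [0, 1/2): 5*t
on [1/2, 4): t**(3/2)/2

slice at 1/2, transform all 2 pieces, and sum them
the [0, 1/2) slice contributes ∫ 5*t·t^(s-1) dt
∫ over [1/2, 4) of t**(3/2)/2·t^(s-1) joins the sum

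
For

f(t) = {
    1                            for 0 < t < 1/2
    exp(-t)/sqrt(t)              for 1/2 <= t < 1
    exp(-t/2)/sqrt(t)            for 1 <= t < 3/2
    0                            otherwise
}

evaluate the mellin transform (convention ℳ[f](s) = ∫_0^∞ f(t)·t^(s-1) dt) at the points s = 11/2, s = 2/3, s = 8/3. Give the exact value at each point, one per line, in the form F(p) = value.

reversing the shared t-power: 1/sqrt(t) on [0, 1/2); exp(-t)/t on [1/2, 1); exp(-t/2)/t on [1, 3/2)
reversing the shared t-power: sqrt(t) on [0, 1/2); exp(-t) on [1/2, 1); exp(-t/2) on [1, 3/2)
summing 3 kernel integrals split by 1/2, 1 yields ℳ[f](s)
∫ 1·t^(s-1) over [0, 1/2)
[1/2, 1) adds the kernel integral of exp(-t)/sqrt(t)
∫ over [1, 3/2) of exp(-t/2)/sqrt(t)·t^(s-1) joins the sum

F(11/2) = -12993*exp(-3/4)/8 - 65*exp(-1) + sqrt(2)/352 + 20889*exp(-1/2)/16
F(2/3) = -2**(1/6)*uppergamma(1/6, 3/4) - uppergamma(1/6, 1) + uppergamma(1/6, 1/2) + 2**(1/6)*uppergamma(1/6, 1/2) + 3*2**(1/3)/4
F(8/3) = -4*2**(1/6)*uppergamma(13/6, 3/4) - uppergamma(13/6, 1) + 3*2**(1/3)/64 + uppergamma(13/6, 1/2) + 4*2**(1/6)*uppergamma(13/6, 1/2)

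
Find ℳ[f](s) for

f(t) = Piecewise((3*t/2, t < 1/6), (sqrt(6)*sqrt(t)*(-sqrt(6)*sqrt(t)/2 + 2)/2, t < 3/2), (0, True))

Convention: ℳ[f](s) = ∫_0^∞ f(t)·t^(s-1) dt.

(6*3**(2*s)*s + 15*3**(2*s) - 4*s - 6)/(4*6**s*(2*s**2 + 3*s + 1))
  Re(s) > -1

back out the common scale on t: t on [0, 1/4); sqrt(t)*(2 - sqrt(t)) on [1/4, 9/4)
peel off the shared t-power: sqrt(t) on [0, 1/4); 2 - sqrt(t) on [1/4, 9/4)
back out the power substitution: t on [0, 1/2); 2 - t on [1/2, 3/2)
f breaks at 1/6 into 2 integrals to sum
the [0, 1/6) slice contributes ∫ 3*t/2·t^(s-1) dt
segment 1/6 to 3/2 holds sqrt(6)*sqrt(t)*(-sqrt(6)*sqrt(t)/2 + 2)/2; add its integral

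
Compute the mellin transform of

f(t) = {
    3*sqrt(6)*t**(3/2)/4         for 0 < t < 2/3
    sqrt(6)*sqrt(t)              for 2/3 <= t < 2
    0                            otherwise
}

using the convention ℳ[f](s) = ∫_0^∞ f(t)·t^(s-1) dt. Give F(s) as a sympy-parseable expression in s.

(2/3)**s*(2*3**(s + 1/2)*(4*s + 6) - 4*s - 10)/((2*s + 1)*(2*s + 3))
  Re(s) > -3/2

strip the common scale on t: t**(3/2) on [0, 1); 2*sqrt(t) on [1, 3)
slice at 2/3, transform all 2 pieces, and sum them
the [0, 2/3) slice contributes ∫ 3*sqrt(6)*t**(3/2)/4·t^(s-1) dt
on [2/3, 2): add ∫ sqrt(6)*sqrt(t)·t^(s-1) dt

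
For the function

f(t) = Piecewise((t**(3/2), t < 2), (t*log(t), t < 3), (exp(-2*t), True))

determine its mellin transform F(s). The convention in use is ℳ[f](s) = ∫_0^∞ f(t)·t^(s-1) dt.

(-12**s*s*(2*s + 3)*log(4) - 12**s*(2*s + 3)*log(4) + 12**s*(4*s + 6) + 12**s*sqrt(2)*(4*s**2 + 8*s + 4) + 3*18**s*s*(2*s + 3)*log(3) + 18**s*(-6*s - 9) + 3*18**s*(2*s + 3)*log(3) + 3**s*(2*s + 3)*(s**2 + 2*s + 1)*uppergamma(s, 6))/(6**s*(2*s + 3)*(s**2 + 2*s + 1))
  Re(s) > -3/2

the 3 pieces separated at 2, 3 each add one integral
segment [0, 2) carries t**(3/2); integrate it
segment [2, 3) carries t*log(t); integrate it
for t in [3, ∞): the term is ∫ exp(-2*t)·t^(s-1)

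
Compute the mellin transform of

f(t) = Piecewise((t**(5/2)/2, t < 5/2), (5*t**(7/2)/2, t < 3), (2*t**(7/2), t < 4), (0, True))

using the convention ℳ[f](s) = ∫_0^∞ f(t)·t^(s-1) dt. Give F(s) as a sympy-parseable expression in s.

(3**(s + 7/2)*(2*s + 5) + 4*4**(s + 7/2)*(2*s + 5) + (5/2)**(s + 5/2)*(2*s + 7) - 5*(5/2)**(s + 7/2)*(2*s + 5))/((2*s + 5)*(2*s + 7))
  Re(s) > -5/2

split f at 5/2, 3: ℳ[f](s) collects 3 kernel integrals
piece [0, 5/2): integrate t**(5/2)/2 against the kernel
∫ 5*t**(7/2)/2·t^(s-1) over [5/2, 3)
piece [3, 4): integrate 2*t**(7/2) against the kernel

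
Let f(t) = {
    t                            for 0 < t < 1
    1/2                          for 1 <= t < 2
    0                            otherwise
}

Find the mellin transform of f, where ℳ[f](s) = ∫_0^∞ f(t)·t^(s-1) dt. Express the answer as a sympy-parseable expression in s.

(2**s*(s + 1) + s - 1)/(2*s*(s + 1))
  Re(s) > -1

decompose at 1; ℳ[f](s) sums the 2 pieces' integrals
[0, 1) adds the kernel integral of t
piece [1, 2): integrate 1/2 against the kernel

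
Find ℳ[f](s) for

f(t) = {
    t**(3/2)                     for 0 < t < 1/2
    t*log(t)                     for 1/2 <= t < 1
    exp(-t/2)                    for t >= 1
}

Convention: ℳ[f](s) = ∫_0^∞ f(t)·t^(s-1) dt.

breakpoints 1/2, 1: one integral from each of the 3 segments
between 0 and 1/2 the integrand is t**(3/2)·t^(s-1)
between 1/2 and 1 the integrand is t*log(t)·t^(s-1)
∫ exp(-t/2)·t^(s-1) over [1, ∞)

(2*2**(2*s)*(2*s + 3)*(s**2 + 2*s + 1)*uppergamma(s, 1/2) - 2*2**s*(2*s + 3) + s*(2*s + 3)*log(2) + 2*s + (2*s + 3)*log(2) + sqrt(2)*(s**2 + 2*s + 1) + 3)/(2*2**s*(2*s + 3)*(s**2 + 2*s + 1))
  Re(s) > -3/2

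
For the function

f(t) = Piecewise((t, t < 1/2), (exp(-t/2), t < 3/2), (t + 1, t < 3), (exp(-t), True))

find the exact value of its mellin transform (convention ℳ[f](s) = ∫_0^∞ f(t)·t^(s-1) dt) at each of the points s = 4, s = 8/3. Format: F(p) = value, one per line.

breakpoints 1/2, 3/2, 3: one integral from each of the 4 segments
segment [0, 1/2) carries t; integrate it
the [1/2, 3/2) slice contributes ∫ exp(-t/2)·t^(s-1) dt
on [3/2, 3) integrate f = (t + 1) against the kernel
the [3, ∞) slice contributes ∫ exp(-t)·t^(s-1) dt

F(4) = -807*exp(-3/4)/4 + 78*exp(-3) + 21143/320 + 493*exp(-1/4)/4
F(8/3) = 2**(1/3)*(-2816*2**(1/3)*uppergamma(8/3, 3/4) - 621*3**(2/3) + 12 + 352*2**(2/3)*uppergamma(8/3, 3) + 2816*2**(1/3)*uppergamma(8/3, 1/4) + 3780*6**(2/3))/704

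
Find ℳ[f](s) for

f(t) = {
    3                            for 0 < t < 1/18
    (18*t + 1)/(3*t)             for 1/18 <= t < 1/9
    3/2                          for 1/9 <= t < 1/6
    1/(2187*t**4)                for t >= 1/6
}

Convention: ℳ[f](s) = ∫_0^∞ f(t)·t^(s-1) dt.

(405*2**s*s**2 - 1863*2**s*s + 972*2**s + 49*3**s*s**2 - 373*3**s*s + 324*3**s - 486*s**2 + 2106*s - 648)/(54*18**s*s*(s**2 - 5*s + 4))
  0 < Re(s) < 4

invert the common scale on t to get 3 on [0, 1/6); (6*t + 1)/t on [1/6, 1/3); 3/2 on [1/3, 1/2); …
peel off the shared t-power: 3*t on [0, 1/6); 6*t + 1 on [1/6, 1/3); 3*t/2 on [1/3, 1/2); …
strip the common scale on t: t on [0, 1/2); 2*t + 1 on [1/2, 1); t/2 on [1, 3/2); …
breakpoints 1/18, 1/9, 1/6: one integral from each of the 4 segments
between 0 and 1/18 the integrand is 3·t^(s-1)
on [1/18, 1/9) integrate f = (18*t + 1)/(3*t) against the kernel
on [1/9, 1/6) integrate f = 3/2 against the kernel
∫ over [1/6, ∞) of 1/(2187*t**4)·t^(s-1) joins the sum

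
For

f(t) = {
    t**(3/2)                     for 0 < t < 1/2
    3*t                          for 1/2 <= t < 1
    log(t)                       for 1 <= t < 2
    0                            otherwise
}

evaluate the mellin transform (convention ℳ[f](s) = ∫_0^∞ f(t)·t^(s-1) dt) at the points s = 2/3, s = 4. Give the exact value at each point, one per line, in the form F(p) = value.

slice at 1/2, 1, transform all 3 pieces, and sum them
on [0, 1/2): add ∫ t**(3/2)·t^(s-1) dt
segment [1/2, 1) carries 3*t; integrate it
∫ over [1, 2) of log(t)·t^(s-1) joins the sum

F(2/3) = -9*2**(2/3)/4 - 9*2**(1/3)/20 + 3*2**(5/6)/52 + 3*2**(2/3)*log(2)/2 + 81/20
F(4) = -57/160 + sqrt(2)/352 + 4*log(2)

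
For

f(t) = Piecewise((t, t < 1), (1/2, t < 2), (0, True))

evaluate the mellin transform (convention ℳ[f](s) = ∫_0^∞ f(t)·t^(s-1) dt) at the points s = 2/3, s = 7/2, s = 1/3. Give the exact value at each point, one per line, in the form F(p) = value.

F(2/3) = -3/20 + 3*2**(2/3)/4
F(7/2) = 5/63 + 8*sqrt(2)/7
F(1/3) = -3/4 + 3*2**(1/3)/2

the 2 pieces separated at 1 each add one integral
piece [0, 1): integrate t against the kernel
on [1, 2): add ∫ 1/2·t^(s-1) dt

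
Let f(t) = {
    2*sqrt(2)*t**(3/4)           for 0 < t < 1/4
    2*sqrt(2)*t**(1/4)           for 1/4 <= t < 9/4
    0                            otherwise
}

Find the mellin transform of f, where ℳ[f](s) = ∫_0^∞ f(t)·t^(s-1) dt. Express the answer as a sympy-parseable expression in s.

reversing the power substitution: 2*sqrt(2)*t**(3/2) on [0, 1/2); 2*sqrt(2)*sqrt(t) on [1/2, 3/2)
strip the common scale on t: t**(3/2) on [0, 1); 2*sqrt(t) on [1, 3)
treat the 2 regions marked off by 1/4 separately and sum
on [0, 1/4) integrate f = 2*sqrt(2)*t**(3/4) against the kernel
over [1/4, 9/4), the kernel integral of 2*sqrt(2)*t**(1/4) enters the sum

4*(2*3**(2*s + 1/2)*(4*s + 3) - 4*s - 5)/(4**s*(4*s + 1)*(4*s + 3))
  Re(s) > -3/4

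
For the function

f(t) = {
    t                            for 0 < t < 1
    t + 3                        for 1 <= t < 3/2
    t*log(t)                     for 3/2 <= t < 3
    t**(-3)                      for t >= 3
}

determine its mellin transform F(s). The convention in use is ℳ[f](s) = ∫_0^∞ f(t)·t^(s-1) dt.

(-162*2**s*s*(s - 3)*(s**2 + 2*s + 1) - 162*2**s*(s - 3)*(s**2 + 2*s + 1) - 81*3**s*s**2*(s - 3)*(s + 1)*log(3) + 81*3**s*s**2*(s - 3)*(s + 1)*log(2) - 81*3**s*s*(s - 3)*(s + 1)*log(3) + 81*3**s*s*(s - 3)*(s + 1)*log(2) + 81*3**s*s*(s - 3)*(s + 1) + 243*3**s*s*(s - 3)*(s**2 + 2*s + 1) + 162*3**s*(s - 3)*(s**2 + 2*s + 1) + 162*6**s*s**2*(s - 3)*(s + 1)*log(3) - 162*6**s*s*(s - 3)*(s + 1) + 162*6**s*s*(s - 3)*(s + 1)*log(3) - 2*6**s*s*(s + 1)*(s**2 + 2*s + 1))/(54*2**s*s*(s - 3)*(s + 1)*(s**2 + 2*s + 1))
  -1 < Re(s) < 3

linearity at 1, 3/2, 3 turns ℳ[f](s) into 4 summed integrals
[0, 1) adds the kernel integral of t
on [1, 3/2) integrate f = (t + 3) against the kernel
for t in [3/2, 3): the term is ∫ t*log(t)·t^(s-1)
[3, ∞) adds the kernel integral of t**(-3)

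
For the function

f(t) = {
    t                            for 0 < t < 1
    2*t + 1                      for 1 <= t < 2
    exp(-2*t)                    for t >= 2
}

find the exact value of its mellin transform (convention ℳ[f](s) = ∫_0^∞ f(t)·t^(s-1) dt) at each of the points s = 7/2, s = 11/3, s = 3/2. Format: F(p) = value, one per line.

f breaks at 1, 2 into 3 integrals to sum
segment [0, 1) carries t; integrate it
[1, 2) adds the kernel integral of (2*t + 1)
between 2 and ∞ the integrand is exp(-2*t)·t^(s-1)

F(7/2) = (sqrt(2)*(945*sqrt(pi)*exp(4)*erfc(2) + 29988)/8064 + (-4096 + 75776*sqrt(2))*exp(4)/8064)*exp(-4)
F(11/3) = -75/154 + 2**(1/3)*uppergamma(11/3, 4)/16 + 696*2**(2/3)/77
F(3/2) = -16/15 + sqrt(2)*sqrt(pi)*erfc(2)/8 + sqrt(2)*exp(-4)/2 + 68*sqrt(2)/15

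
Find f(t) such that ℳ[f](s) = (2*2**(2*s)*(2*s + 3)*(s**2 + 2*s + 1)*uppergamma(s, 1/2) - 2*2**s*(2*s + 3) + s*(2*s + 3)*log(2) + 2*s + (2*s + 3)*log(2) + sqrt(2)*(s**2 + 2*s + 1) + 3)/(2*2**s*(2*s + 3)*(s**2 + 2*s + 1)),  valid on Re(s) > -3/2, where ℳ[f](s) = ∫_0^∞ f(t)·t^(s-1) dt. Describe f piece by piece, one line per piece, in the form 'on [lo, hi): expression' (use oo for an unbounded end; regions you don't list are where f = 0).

cuts at 1/2, 1: linearity sums the 3 kernel integrals
for t in [0, 1/2): the term is ∫ t**(3/2)·t^(s-1)
[1/2, 1) adds the kernel integral of t*log(t)
for t in [1, ∞): the term is ∫ exp(-t/2)·t^(s-1)

on [0, 1/2): t**(3/2)
on [1/2, 1): t*log(t)
on [1, oo): exp(-t/2)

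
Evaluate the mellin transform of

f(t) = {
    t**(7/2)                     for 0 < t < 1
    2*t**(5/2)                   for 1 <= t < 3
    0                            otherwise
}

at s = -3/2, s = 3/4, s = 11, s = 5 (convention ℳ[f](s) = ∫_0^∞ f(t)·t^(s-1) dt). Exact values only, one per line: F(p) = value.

invert the shared t-power to get t**(3/2) on [0, 1); 2*sqrt(t) on [1, 3)
f breaks at 1 into 2 integrals to sum
for t in [0, 1): the term is ∫ t**(7/2)·t^(s-1)
over [1, 3), the kernel integral of 2*t**(5/2) enters the sum

F(-3/2) = 9/2
F(3/4) = -84/221 + 216*3**(1/4)/13
F(11) = -62/783 + 236196*sqrt(3)
F(5) = -38/255 + 2916*sqrt(3)/5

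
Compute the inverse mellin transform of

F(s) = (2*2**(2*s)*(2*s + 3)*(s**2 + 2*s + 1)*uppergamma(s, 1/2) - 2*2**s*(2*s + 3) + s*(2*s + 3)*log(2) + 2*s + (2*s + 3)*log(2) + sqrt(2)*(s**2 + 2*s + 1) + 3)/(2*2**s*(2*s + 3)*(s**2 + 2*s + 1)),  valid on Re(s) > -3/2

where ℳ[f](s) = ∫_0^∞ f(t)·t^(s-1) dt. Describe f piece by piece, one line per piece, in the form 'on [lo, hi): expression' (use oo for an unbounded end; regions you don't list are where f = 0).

on [0, 1/2): t**(3/2)
on [1/2, 1): t*log(t)
on [1, oo): exp(-t/2)

the 3 pieces separated at 1/2, 1 each add one integral
segment [0, 1/2) carries t**(3/2); integrate it
∫ t*log(t)·t^(s-1) over [1/2, 1)
∫ exp(-t/2)·t^(s-1) over [1, ∞)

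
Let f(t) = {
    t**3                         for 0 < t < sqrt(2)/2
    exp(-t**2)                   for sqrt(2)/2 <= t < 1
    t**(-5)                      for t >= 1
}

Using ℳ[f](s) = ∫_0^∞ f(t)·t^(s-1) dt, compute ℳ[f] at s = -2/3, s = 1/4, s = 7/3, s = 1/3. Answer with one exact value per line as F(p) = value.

F(-2/3) = -uppergamma(-1/3, 1)/2 + 3/17 + 3*2**(5/6)/28 + uppergamma(-1/3, 1/2)/2
F(1/4) = -uppergamma(1/8, 1)/2 + 2**(3/8)/13 + 4/19 + uppergamma(1/8, 1/2)/2
F(7/3) = -uppergamma(7/6, 1)/2 + 3*2**(1/3)/128 + uppergamma(7/6, 1/2)/2 + 3/8
F(1/3) = -uppergamma(1/6, 1)/2 + 3*2**(1/3)/40 + 3/14 + uppergamma(1/6, 1/2)/2

undo the power substitution: t**(3/2) on [0, 1/2); exp(-t) on [1/2, 1); t**(-5/2) on [1, ∞)
f breaks at sqrt(2)/2, 1 into 3 integrals to sum
segment [0, sqrt(2)/2) carries t**3; integrate it
on [sqrt(2)/2, 1) integrate f = exp(-t**2) against the kernel
segment [1, ∞) carries t**(-5); integrate it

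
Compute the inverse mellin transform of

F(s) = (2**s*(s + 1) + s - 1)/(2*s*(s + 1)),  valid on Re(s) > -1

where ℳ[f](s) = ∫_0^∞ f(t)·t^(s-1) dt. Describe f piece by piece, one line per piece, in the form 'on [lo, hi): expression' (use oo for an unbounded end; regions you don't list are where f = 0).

cuts at 1: linearity sums the 2 kernel integrals
between 0 and 1 the integrand is t·t^(s-1)
∫ 1/2·t^(s-1) over [1, 2)

on [0, 1): t
on [1, 2): 1/2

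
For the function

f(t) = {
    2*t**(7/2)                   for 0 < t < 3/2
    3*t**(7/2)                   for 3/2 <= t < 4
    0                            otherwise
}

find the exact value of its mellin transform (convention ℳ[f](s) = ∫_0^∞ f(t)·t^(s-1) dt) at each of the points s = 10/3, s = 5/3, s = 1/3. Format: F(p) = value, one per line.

split f at 3/2: ℳ[f](s) collects 2 kernel integrals
on [0, 3/2): add ∫ 2*t**(7/2)·t^(s-1) dt
between 3/2 and 4 the integrand is 3*t**(7/2)·t^(s-1)

F(10/3) = -2187*2**(1/6)*3**(5/6)/2624 + 147456*2**(2/3)/41
F(5/3) = -729*2**(5/6)*3**(1/6)/992 + 18432*2**(1/3)/31
F(1/3) = -81*2**(1/6)*3**(5/6)/184 + 2304*2**(2/3)/23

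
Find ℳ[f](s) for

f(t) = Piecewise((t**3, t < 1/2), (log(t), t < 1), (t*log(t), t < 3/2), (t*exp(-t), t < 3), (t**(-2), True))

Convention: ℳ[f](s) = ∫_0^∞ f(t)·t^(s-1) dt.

(72*2**s*(s - 2)*(s + 1)**2*(s + 3)*(2*s - (s + 1)**2 + 1)*uppergamma(s + 1, 3/2) - 72*2**s*(s - 2)*(s + 1)**2*(s + 3)*(2*s - (s + 1)**2 + 1)*uppergamma(s + 1, 3) + 72*2**s*(s - 2)*(s + 1)**2*(s + 3) + 72*2**s*(s - 2)*(s + 3)*(2*s - (s + 1)**2 + 1) + 3**s*(s - 2)*(s + 1)*(s + 3)*(-108*log(2) + 108*log(3))*(2*s - (s + 1)**2 + 1) - 108*3**s*(s - 2)*(s + 3)*(2*s - (s + 1)**2 + 1) - 8*6**s*(s + 1)**2*(s + 3)*(2*s - (s + 1)**2 + 1) - 72*(s - 2)*(s + 1)**3*(s + 3)*log(2) - 72*(s - 2)*(s + 1)**2*(s + 3) + 72*(s - 2)*(s + 1)**2*(s + 3)*log(2) + 9*(s - 2)*(s + 1)**2*(2*s - (s + 1)**2 + 1))/(72*2**s*(s - 2)*(s + 1)**2*(s + 3)*(2*s - (s + 1)**2 + 1))
  -3 < Re(s) < 2

back out the shared t-power: t**2 on [0, 1/2); log(t)/t on [1/2, 1); log(t) on [1, 3/2); …
summing 5 kernel integrals split by 1/2, 1, 3/2, 3 yields ℳ[f](s)
piece [0, 1/2): integrate t**3 against the kernel
on [1/2, 1): add ∫ log(t)·t^(s-1) dt
between 1 and 3/2 the integrand is t*log(t)·t^(s-1)
over [3/2, 3), the kernel integral of t*exp(-t) enters the sum
between 3 and ∞ the integrand is t**(-2)·t^(s-1)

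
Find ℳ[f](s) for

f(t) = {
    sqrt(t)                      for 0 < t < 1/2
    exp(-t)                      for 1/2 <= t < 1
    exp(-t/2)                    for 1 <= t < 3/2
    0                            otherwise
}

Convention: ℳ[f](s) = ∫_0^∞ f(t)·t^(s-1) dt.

(2**s*(2*s + 1)*uppergamma(s, 1/2) - 2**s*(2*s + 1)*uppergamma(s, 1) + 4**s*(2*s + 1)*uppergamma(s, 1/2) - 4**s*(2*s + 1)*uppergamma(s, 3/4) + sqrt(2))/(2**s*(2*s + 1))
  Re(s) > -1/2

linearity at 1/2, 1 turns ℳ[f](s) into 3 summed integrals
on [0, 1/2): add ∫ sqrt(t)·t^(s-1) dt
on [1/2, 1): add ∫ exp(-t)·t^(s-1) dt
∫ exp(-t/2)·t^(s-1) over [1, 3/2)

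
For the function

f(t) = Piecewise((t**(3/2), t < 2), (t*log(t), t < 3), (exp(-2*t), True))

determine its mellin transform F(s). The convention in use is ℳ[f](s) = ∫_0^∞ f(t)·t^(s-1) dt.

integrate the 3 segments split at 2, 3, then add the results
on [0, 2): add ∫ t**(3/2)·t^(s-1) dt
∫ over [2, 3) of t*log(t)·t^(s-1) joins the sum
piece [3, ∞): integrate exp(-2*t) against the kernel

(-12**s*s*(2*s + 3)*log(4) - 12**s*(2*s + 3)*log(4) + 12**s*(4*s + 6) + 12**s*sqrt(2)*(4*s**2 + 8*s + 4) + 3*18**s*s*(2*s + 3)*log(3) + 18**s*(-6*s - 9) + 3*18**s*(2*s + 3)*log(3) + 3**s*(2*s + 3)*(s**2 + 2*s + 1)*uppergamma(s, 6))/(6**s*(2*s + 3)*(s**2 + 2*s + 1))
  Re(s) > -3/2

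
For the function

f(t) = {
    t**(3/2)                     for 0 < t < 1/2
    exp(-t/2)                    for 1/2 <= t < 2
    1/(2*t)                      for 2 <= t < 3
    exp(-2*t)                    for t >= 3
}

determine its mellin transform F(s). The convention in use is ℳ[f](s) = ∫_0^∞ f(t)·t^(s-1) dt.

summing 4 kernel integrals split by 1/2, 2, 3 yields ℳ[f](s)
[0, 1/2) adds the kernel integral of t**(3/2)
on [1/2, 2): add ∫ exp(-t/2)·t^(s-1) dt
∫ over [2, 3) of 1/(2*t)·t^(s-1) joins the sum
on [3, ∞): add ∫ exp(-2*t)·t^(s-1) dt

(12*24**s*(s - 1)*(2*s + 3)*uppergamma(s, 1/4) - 12*24**s*(s - 1)*(2*s + 3)*uppergamma(s, 1) - 3*24**s*(2*s + 3) + 2*36**s*(2*s + 3) + 12*6**s*(s - 1)*(2*s + 3)*uppergamma(s, 6) + 6*sqrt(2)*6**s*(s - 1))/(12*12**s*(s - 1)*(2*s + 3))
  Re(s) > -3/2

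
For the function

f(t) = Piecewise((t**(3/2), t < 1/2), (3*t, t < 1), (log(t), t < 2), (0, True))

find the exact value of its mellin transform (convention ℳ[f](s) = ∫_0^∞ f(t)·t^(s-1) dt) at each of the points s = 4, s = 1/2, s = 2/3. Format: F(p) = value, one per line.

treat the 3 regions marked off by 1/2, 1 separately and sum
on [0, 1/2): add ∫ t**(3/2)·t^(s-1) dt
segment 1/2 to 1 holds 3*t; add its integral
∫ log(t)·t^(s-1) over [1, 2)

F(4) = -57/160 + sqrt(2)/352 + 4*log(2)
F(1/2) = sqrt(2)*(-72 + 32*log(2) + 49*sqrt(2))/16
F(2/3) = -9*2**(2/3)/4 - 9*2**(1/3)/20 + 3*2**(5/6)/52 + 3*2**(2/3)*log(2)/2 + 81/20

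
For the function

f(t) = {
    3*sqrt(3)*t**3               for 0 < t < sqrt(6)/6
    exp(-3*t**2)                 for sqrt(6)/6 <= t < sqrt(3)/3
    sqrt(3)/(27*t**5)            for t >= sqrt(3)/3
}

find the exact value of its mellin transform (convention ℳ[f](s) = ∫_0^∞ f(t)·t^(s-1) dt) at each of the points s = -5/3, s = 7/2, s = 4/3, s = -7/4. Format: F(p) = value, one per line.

back out the power substitution: 3*sqrt(3)*t**(3/2) on [0, 1/6); exp(-3*t) on [1/6, 1/3); sqrt(3)/(27*t**(5/2)) on [1/3, ∞)
back out the common scale on t: t**(3/2) on [0, 1/2); exp(-t) on [1/2, 1); t**(-5/2) on [1, ∞)
linearity at sqrt(6)/6, sqrt(3)/3 turns ℳ[f](s) into 3 summed integrals
piece [0, sqrt(6)/6): integrate 3*sqrt(3)*t**3 against the kernel
∫ exp(-3*t**2)·t^(s-1) over [sqrt(6)/6, sqrt(3)/3)
on [sqrt(3)/3, ∞): add ∫ sqrt(3)/(27*t**5)·t^(s-1) dt

F(-5/3) = 3**(5/6)*(-20*uppergamma(-5/6, 1) + 6 + 20*uppergamma(-5/6, 1/2) + 15*2**(1/3))/40
F(7/2) = 3**(1/4)*(-156*uppergamma(7/4, 1) + 3*2**(3/4) + 156*uppergamma(7/4, 1/2) + 208)/2808
F(4/3) = 3**(1/3)*(-572*uppergamma(2/3, 1) + 33*2**(5/6) + 312 + 572*uppergamma(2/3, 1/2))/3432
F(-7/4) = 3**(7/8)*(-135*uppergamma(-7/8, 1) + 40 + 135*uppergamma(-7/8, 1/2) + 108*2**(3/8))/270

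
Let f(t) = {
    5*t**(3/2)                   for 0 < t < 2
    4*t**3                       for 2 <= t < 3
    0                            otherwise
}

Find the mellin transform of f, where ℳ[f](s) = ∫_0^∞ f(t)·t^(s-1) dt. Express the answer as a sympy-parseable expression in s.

4*(-8*2**s*(2*s + 3) + 5*2**(s + 1/2)*(s + 3) + 27*3**s*(2*s + 3))/((s + 3)*(2*s + 3))
  Re(s) > -3/2

f breaks at 2 into 2 integrals to sum
over [0, 2), the kernel integral of 5*t**(3/2) enters the sum
piece [2, 3): integrate 4*t**3 against the kernel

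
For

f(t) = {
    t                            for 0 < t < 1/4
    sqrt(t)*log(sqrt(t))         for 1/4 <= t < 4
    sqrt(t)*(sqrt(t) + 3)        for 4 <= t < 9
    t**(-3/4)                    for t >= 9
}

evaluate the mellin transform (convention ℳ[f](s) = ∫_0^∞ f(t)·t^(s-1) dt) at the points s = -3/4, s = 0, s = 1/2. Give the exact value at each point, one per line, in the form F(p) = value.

F(-3/4) = sqrt(2)*(-486*log(2) + sqrt(2) + 648)/81
F(0) = 4*sqrt(3)/27 + 5*log(2) + 33/4
F(1/2) = 4*sqrt(3)/3 + 17*log(2)/4 + 207/8

peel off the shared t-power: sqrt(t) on [0, 1/4); log(sqrt(t)) on [1/4, 4); sqrt(t) + 3 on [4, 9); …
undo the power substitution: t on [0, 1/2); log(t) on [1/2, 2); t + 3 on [2, 3); …
the 4 pieces separated at 1/4, 4, 9 each add one integral
over [0, 1/4), the kernel integral of t enters the sum
for t in [1/4, 4): the term is ∫ sqrt(t)*log(sqrt(t))·t^(s-1)
∫ over [4, 9) of sqrt(t)*(sqrt(t) + 3)·t^(s-1) joins the sum
∫ t**(-3/4)·t^(s-1) over [9, ∞)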